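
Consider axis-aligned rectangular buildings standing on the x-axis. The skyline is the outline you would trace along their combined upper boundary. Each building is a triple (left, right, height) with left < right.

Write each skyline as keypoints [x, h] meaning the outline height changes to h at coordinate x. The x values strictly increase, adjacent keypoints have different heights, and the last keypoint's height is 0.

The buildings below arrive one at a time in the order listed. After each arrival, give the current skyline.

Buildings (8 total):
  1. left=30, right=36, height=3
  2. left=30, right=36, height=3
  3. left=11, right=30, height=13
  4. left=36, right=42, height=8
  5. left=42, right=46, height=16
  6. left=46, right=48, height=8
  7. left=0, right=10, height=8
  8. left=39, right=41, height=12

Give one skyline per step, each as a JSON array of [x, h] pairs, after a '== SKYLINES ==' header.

== SKYLINES ==
[[30,3],[36,0]]
[[30,3],[36,0]]
[[11,13],[30,3],[36,0]]
[[11,13],[30,3],[36,8],[42,0]]
[[11,13],[30,3],[36,8],[42,16],[46,0]]
[[11,13],[30,3],[36,8],[42,16],[46,8],[48,0]]
[[0,8],[10,0],[11,13],[30,3],[36,8],[42,16],[46,8],[48,0]]
[[0,8],[10,0],[11,13],[30,3],[36,8],[39,12],[41,8],[42,16],[46,8],[48,0]]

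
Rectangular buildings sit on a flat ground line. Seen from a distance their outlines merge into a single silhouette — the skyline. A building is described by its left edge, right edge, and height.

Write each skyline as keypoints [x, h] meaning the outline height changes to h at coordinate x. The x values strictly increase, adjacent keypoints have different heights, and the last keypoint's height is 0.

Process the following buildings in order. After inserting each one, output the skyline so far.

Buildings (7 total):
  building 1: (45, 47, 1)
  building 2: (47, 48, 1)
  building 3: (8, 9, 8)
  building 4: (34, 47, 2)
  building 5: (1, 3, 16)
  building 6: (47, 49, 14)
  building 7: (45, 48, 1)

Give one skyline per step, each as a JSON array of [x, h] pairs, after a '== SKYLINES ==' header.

== SKYLINES ==
[[45,1],[47,0]]
[[45,1],[48,0]]
[[8,8],[9,0],[45,1],[48,0]]
[[8,8],[9,0],[34,2],[47,1],[48,0]]
[[1,16],[3,0],[8,8],[9,0],[34,2],[47,1],[48,0]]
[[1,16],[3,0],[8,8],[9,0],[34,2],[47,14],[49,0]]
[[1,16],[3,0],[8,8],[9,0],[34,2],[47,14],[49,0]]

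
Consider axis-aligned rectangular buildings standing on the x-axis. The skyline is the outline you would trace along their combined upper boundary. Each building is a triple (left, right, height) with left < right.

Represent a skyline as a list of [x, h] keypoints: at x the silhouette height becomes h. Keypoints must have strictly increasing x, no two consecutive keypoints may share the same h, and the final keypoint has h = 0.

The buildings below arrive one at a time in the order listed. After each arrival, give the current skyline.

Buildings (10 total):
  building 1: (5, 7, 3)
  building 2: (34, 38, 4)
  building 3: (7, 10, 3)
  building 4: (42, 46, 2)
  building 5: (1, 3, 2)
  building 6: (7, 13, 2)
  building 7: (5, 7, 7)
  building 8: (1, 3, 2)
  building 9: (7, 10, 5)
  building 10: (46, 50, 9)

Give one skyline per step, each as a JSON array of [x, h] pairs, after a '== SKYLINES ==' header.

== SKYLINES ==
[[5,3],[7,0]]
[[5,3],[7,0],[34,4],[38,0]]
[[5,3],[10,0],[34,4],[38,0]]
[[5,3],[10,0],[34,4],[38,0],[42,2],[46,0]]
[[1,2],[3,0],[5,3],[10,0],[34,4],[38,0],[42,2],[46,0]]
[[1,2],[3,0],[5,3],[10,2],[13,0],[34,4],[38,0],[42,2],[46,0]]
[[1,2],[3,0],[5,7],[7,3],[10,2],[13,0],[34,4],[38,0],[42,2],[46,0]]
[[1,2],[3,0],[5,7],[7,3],[10,2],[13,0],[34,4],[38,0],[42,2],[46,0]]
[[1,2],[3,0],[5,7],[7,5],[10,2],[13,0],[34,4],[38,0],[42,2],[46,0]]
[[1,2],[3,0],[5,7],[7,5],[10,2],[13,0],[34,4],[38,0],[42,2],[46,9],[50,0]]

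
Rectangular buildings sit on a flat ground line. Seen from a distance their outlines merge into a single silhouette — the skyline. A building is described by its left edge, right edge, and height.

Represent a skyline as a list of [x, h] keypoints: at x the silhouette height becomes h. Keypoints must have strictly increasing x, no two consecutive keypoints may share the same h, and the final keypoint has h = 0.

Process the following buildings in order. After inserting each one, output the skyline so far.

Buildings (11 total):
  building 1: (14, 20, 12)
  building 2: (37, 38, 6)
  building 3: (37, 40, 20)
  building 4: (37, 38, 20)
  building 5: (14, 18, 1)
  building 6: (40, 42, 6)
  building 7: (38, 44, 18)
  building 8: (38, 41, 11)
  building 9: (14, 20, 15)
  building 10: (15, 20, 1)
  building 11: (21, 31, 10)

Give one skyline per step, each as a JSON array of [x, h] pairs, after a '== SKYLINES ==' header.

== SKYLINES ==
[[14,12],[20,0]]
[[14,12],[20,0],[37,6],[38,0]]
[[14,12],[20,0],[37,20],[40,0]]
[[14,12],[20,0],[37,20],[40,0]]
[[14,12],[20,0],[37,20],[40,0]]
[[14,12],[20,0],[37,20],[40,6],[42,0]]
[[14,12],[20,0],[37,20],[40,18],[44,0]]
[[14,12],[20,0],[37,20],[40,18],[44,0]]
[[14,15],[20,0],[37,20],[40,18],[44,0]]
[[14,15],[20,0],[37,20],[40,18],[44,0]]
[[14,15],[20,0],[21,10],[31,0],[37,20],[40,18],[44,0]]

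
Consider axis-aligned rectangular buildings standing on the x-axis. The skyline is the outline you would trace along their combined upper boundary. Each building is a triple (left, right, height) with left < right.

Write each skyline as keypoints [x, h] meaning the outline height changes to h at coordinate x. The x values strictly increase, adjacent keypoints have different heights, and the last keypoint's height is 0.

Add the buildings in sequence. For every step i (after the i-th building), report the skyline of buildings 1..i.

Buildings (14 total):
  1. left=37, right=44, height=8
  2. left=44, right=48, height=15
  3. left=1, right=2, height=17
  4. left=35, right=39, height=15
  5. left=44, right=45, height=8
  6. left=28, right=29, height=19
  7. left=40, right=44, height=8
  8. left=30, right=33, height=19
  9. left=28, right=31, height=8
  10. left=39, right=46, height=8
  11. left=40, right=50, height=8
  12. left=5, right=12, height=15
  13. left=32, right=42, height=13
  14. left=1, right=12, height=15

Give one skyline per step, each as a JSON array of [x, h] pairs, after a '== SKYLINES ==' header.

== SKYLINES ==
[[37,8],[44,0]]
[[37,8],[44,15],[48,0]]
[[1,17],[2,0],[37,8],[44,15],[48,0]]
[[1,17],[2,0],[35,15],[39,8],[44,15],[48,0]]
[[1,17],[2,0],[35,15],[39,8],[44,15],[48,0]]
[[1,17],[2,0],[28,19],[29,0],[35,15],[39,8],[44,15],[48,0]]
[[1,17],[2,0],[28,19],[29,0],[35,15],[39,8],[44,15],[48,0]]
[[1,17],[2,0],[28,19],[29,0],[30,19],[33,0],[35,15],[39,8],[44,15],[48,0]]
[[1,17],[2,0],[28,19],[29,8],[30,19],[33,0],[35,15],[39,8],[44,15],[48,0]]
[[1,17],[2,0],[28,19],[29,8],[30,19],[33,0],[35,15],[39,8],[44,15],[48,0]]
[[1,17],[2,0],[28,19],[29,8],[30,19],[33,0],[35,15],[39,8],[44,15],[48,8],[50,0]]
[[1,17],[2,0],[5,15],[12,0],[28,19],[29,8],[30,19],[33,0],[35,15],[39,8],[44,15],[48,8],[50,0]]
[[1,17],[2,0],[5,15],[12,0],[28,19],[29,8],[30,19],[33,13],[35,15],[39,13],[42,8],[44,15],[48,8],[50,0]]
[[1,17],[2,15],[12,0],[28,19],[29,8],[30,19],[33,13],[35,15],[39,13],[42,8],[44,15],[48,8],[50,0]]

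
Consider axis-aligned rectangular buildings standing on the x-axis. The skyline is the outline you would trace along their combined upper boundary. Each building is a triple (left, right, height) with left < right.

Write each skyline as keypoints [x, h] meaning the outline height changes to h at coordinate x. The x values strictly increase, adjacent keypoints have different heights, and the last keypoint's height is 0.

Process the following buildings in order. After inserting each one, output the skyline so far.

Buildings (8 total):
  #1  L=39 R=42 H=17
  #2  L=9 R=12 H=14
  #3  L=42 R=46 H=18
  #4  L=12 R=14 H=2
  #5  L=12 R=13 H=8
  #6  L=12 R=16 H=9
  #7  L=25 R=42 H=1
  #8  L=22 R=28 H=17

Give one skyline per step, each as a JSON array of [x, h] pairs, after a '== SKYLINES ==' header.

== SKYLINES ==
[[39,17],[42,0]]
[[9,14],[12,0],[39,17],[42,0]]
[[9,14],[12,0],[39,17],[42,18],[46,0]]
[[9,14],[12,2],[14,0],[39,17],[42,18],[46,0]]
[[9,14],[12,8],[13,2],[14,0],[39,17],[42,18],[46,0]]
[[9,14],[12,9],[16,0],[39,17],[42,18],[46,0]]
[[9,14],[12,9],[16,0],[25,1],[39,17],[42,18],[46,0]]
[[9,14],[12,9],[16,0],[22,17],[28,1],[39,17],[42,18],[46,0]]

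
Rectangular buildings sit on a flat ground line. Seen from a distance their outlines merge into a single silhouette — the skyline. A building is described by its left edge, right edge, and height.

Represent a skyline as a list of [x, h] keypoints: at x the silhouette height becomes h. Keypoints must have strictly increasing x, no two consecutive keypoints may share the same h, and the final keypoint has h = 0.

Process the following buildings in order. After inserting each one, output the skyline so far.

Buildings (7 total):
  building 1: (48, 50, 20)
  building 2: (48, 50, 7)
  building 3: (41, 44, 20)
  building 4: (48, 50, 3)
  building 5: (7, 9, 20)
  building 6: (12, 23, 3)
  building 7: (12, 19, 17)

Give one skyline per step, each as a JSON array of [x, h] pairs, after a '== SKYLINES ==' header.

== SKYLINES ==
[[48,20],[50,0]]
[[48,20],[50,0]]
[[41,20],[44,0],[48,20],[50,0]]
[[41,20],[44,0],[48,20],[50,0]]
[[7,20],[9,0],[41,20],[44,0],[48,20],[50,0]]
[[7,20],[9,0],[12,3],[23,0],[41,20],[44,0],[48,20],[50,0]]
[[7,20],[9,0],[12,17],[19,3],[23,0],[41,20],[44,0],[48,20],[50,0]]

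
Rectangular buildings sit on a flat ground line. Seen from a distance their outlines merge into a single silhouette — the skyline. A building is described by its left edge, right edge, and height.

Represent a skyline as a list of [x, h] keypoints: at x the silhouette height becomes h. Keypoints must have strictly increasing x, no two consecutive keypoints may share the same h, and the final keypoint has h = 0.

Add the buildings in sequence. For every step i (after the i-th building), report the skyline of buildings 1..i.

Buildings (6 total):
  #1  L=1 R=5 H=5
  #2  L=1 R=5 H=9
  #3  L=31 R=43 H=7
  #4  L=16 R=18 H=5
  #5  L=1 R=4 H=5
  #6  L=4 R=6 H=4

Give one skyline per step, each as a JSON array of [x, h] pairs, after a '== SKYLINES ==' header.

== SKYLINES ==
[[1,5],[5,0]]
[[1,9],[5,0]]
[[1,9],[5,0],[31,7],[43,0]]
[[1,9],[5,0],[16,5],[18,0],[31,7],[43,0]]
[[1,9],[5,0],[16,5],[18,0],[31,7],[43,0]]
[[1,9],[5,4],[6,0],[16,5],[18,0],[31,7],[43,0]]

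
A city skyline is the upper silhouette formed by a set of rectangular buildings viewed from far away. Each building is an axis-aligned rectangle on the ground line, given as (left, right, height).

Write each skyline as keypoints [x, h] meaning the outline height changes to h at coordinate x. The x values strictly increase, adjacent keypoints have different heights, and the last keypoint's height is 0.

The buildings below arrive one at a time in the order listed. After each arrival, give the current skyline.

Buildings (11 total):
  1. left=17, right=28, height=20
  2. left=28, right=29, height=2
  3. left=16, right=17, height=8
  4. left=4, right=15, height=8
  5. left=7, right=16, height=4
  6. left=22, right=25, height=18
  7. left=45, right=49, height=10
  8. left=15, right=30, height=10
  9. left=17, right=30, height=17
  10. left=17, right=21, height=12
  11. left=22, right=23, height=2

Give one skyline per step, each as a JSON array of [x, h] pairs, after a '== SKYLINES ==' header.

== SKYLINES ==
[[17,20],[28,0]]
[[17,20],[28,2],[29,0]]
[[16,8],[17,20],[28,2],[29,0]]
[[4,8],[15,0],[16,8],[17,20],[28,2],[29,0]]
[[4,8],[15,4],[16,8],[17,20],[28,2],[29,0]]
[[4,8],[15,4],[16,8],[17,20],[28,2],[29,0]]
[[4,8],[15,4],[16,8],[17,20],[28,2],[29,0],[45,10],[49,0]]
[[4,8],[15,10],[17,20],[28,10],[30,0],[45,10],[49,0]]
[[4,8],[15,10],[17,20],[28,17],[30,0],[45,10],[49,0]]
[[4,8],[15,10],[17,20],[28,17],[30,0],[45,10],[49,0]]
[[4,8],[15,10],[17,20],[28,17],[30,0],[45,10],[49,0]]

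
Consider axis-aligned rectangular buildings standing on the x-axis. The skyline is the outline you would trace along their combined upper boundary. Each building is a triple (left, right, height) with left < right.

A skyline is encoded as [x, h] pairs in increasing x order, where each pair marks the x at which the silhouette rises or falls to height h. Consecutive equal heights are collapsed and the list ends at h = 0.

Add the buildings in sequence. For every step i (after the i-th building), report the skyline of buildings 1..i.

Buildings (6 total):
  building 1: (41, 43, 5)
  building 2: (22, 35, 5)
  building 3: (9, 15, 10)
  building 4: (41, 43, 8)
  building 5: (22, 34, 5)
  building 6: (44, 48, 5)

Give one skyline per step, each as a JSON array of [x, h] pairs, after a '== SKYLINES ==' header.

== SKYLINES ==
[[41,5],[43,0]]
[[22,5],[35,0],[41,5],[43,0]]
[[9,10],[15,0],[22,5],[35,0],[41,5],[43,0]]
[[9,10],[15,0],[22,5],[35,0],[41,8],[43,0]]
[[9,10],[15,0],[22,5],[35,0],[41,8],[43,0]]
[[9,10],[15,0],[22,5],[35,0],[41,8],[43,0],[44,5],[48,0]]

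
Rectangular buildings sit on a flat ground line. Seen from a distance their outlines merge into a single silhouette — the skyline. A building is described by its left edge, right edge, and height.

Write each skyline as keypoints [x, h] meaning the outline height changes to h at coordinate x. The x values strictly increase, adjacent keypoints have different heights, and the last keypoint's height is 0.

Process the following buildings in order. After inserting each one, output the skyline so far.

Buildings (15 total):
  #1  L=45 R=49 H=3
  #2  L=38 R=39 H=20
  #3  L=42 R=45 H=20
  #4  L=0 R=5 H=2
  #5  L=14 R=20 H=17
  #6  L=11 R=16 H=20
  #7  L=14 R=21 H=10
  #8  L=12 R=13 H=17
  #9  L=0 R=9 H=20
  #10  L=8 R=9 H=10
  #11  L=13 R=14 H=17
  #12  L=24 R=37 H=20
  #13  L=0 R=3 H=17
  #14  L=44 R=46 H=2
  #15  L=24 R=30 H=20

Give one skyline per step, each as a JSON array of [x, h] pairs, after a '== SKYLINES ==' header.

== SKYLINES ==
[[45,3],[49,0]]
[[38,20],[39,0],[45,3],[49,0]]
[[38,20],[39,0],[42,20],[45,3],[49,0]]
[[0,2],[5,0],[38,20],[39,0],[42,20],[45,3],[49,0]]
[[0,2],[5,0],[14,17],[20,0],[38,20],[39,0],[42,20],[45,3],[49,0]]
[[0,2],[5,0],[11,20],[16,17],[20,0],[38,20],[39,0],[42,20],[45,3],[49,0]]
[[0,2],[5,0],[11,20],[16,17],[20,10],[21,0],[38,20],[39,0],[42,20],[45,3],[49,0]]
[[0,2],[5,0],[11,20],[16,17],[20,10],[21,0],[38,20],[39,0],[42,20],[45,3],[49,0]]
[[0,20],[9,0],[11,20],[16,17],[20,10],[21,0],[38,20],[39,0],[42,20],[45,3],[49,0]]
[[0,20],[9,0],[11,20],[16,17],[20,10],[21,0],[38,20],[39,0],[42,20],[45,3],[49,0]]
[[0,20],[9,0],[11,20],[16,17],[20,10],[21,0],[38,20],[39,0],[42,20],[45,3],[49,0]]
[[0,20],[9,0],[11,20],[16,17],[20,10],[21,0],[24,20],[37,0],[38,20],[39,0],[42,20],[45,3],[49,0]]
[[0,20],[9,0],[11,20],[16,17],[20,10],[21,0],[24,20],[37,0],[38,20],[39,0],[42,20],[45,3],[49,0]]
[[0,20],[9,0],[11,20],[16,17],[20,10],[21,0],[24,20],[37,0],[38,20],[39,0],[42,20],[45,3],[49,0]]
[[0,20],[9,0],[11,20],[16,17],[20,10],[21,0],[24,20],[37,0],[38,20],[39,0],[42,20],[45,3],[49,0]]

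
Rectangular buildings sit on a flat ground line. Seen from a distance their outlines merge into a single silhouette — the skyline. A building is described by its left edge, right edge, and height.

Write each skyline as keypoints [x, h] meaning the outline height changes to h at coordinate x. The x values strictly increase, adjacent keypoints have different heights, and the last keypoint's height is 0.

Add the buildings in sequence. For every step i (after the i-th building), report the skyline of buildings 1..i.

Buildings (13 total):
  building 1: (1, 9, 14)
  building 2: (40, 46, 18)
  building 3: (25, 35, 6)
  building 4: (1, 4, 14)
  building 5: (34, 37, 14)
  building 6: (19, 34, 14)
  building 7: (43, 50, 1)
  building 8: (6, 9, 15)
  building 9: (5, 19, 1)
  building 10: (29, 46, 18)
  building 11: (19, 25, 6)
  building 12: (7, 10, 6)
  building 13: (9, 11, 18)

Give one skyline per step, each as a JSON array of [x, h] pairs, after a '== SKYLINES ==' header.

== SKYLINES ==
[[1,14],[9,0]]
[[1,14],[9,0],[40,18],[46,0]]
[[1,14],[9,0],[25,6],[35,0],[40,18],[46,0]]
[[1,14],[9,0],[25,6],[35,0],[40,18],[46,0]]
[[1,14],[9,0],[25,6],[34,14],[37,0],[40,18],[46,0]]
[[1,14],[9,0],[19,14],[37,0],[40,18],[46,0]]
[[1,14],[9,0],[19,14],[37,0],[40,18],[46,1],[50,0]]
[[1,14],[6,15],[9,0],[19,14],[37,0],[40,18],[46,1],[50,0]]
[[1,14],[6,15],[9,1],[19,14],[37,0],[40,18],[46,1],[50,0]]
[[1,14],[6,15],[9,1],[19,14],[29,18],[46,1],[50,0]]
[[1,14],[6,15],[9,1],[19,14],[29,18],[46,1],[50,0]]
[[1,14],[6,15],[9,6],[10,1],[19,14],[29,18],[46,1],[50,0]]
[[1,14],[6,15],[9,18],[11,1],[19,14],[29,18],[46,1],[50,0]]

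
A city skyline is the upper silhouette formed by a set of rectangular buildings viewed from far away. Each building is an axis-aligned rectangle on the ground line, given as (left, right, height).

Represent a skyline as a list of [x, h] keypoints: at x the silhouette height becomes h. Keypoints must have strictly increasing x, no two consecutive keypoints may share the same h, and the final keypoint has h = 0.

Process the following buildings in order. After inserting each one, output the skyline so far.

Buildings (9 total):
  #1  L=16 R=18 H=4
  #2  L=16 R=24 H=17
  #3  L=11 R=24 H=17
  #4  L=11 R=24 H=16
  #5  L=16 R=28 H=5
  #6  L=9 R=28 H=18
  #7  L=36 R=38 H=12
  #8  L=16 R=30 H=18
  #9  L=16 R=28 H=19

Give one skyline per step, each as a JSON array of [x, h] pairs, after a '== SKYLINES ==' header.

== SKYLINES ==
[[16,4],[18,0]]
[[16,17],[24,0]]
[[11,17],[24,0]]
[[11,17],[24,0]]
[[11,17],[24,5],[28,0]]
[[9,18],[28,0]]
[[9,18],[28,0],[36,12],[38,0]]
[[9,18],[30,0],[36,12],[38,0]]
[[9,18],[16,19],[28,18],[30,0],[36,12],[38,0]]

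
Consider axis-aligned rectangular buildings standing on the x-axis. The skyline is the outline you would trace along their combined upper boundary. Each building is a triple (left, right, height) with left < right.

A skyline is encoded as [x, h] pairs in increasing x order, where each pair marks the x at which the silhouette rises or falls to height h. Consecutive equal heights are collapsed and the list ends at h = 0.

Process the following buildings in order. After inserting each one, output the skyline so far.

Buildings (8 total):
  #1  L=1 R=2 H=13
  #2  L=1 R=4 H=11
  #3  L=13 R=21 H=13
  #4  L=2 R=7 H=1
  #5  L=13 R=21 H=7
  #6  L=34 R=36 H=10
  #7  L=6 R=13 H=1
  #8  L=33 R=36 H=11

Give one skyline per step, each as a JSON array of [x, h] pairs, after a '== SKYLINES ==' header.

== SKYLINES ==
[[1,13],[2,0]]
[[1,13],[2,11],[4,0]]
[[1,13],[2,11],[4,0],[13,13],[21,0]]
[[1,13],[2,11],[4,1],[7,0],[13,13],[21,0]]
[[1,13],[2,11],[4,1],[7,0],[13,13],[21,0]]
[[1,13],[2,11],[4,1],[7,0],[13,13],[21,0],[34,10],[36,0]]
[[1,13],[2,11],[4,1],[13,13],[21,0],[34,10],[36,0]]
[[1,13],[2,11],[4,1],[13,13],[21,0],[33,11],[36,0]]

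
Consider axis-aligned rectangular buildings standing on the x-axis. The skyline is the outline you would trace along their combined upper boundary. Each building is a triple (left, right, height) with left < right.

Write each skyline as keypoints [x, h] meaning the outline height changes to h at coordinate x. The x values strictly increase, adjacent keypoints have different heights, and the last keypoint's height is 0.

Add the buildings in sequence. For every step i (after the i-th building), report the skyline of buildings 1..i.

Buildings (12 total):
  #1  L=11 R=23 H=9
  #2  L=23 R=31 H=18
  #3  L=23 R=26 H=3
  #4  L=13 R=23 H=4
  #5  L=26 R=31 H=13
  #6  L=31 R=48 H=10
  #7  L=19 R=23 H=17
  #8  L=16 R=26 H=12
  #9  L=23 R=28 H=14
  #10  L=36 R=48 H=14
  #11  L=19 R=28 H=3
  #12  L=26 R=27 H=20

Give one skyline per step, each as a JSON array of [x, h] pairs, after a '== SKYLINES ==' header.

== SKYLINES ==
[[11,9],[23,0]]
[[11,9],[23,18],[31,0]]
[[11,9],[23,18],[31,0]]
[[11,9],[23,18],[31,0]]
[[11,9],[23,18],[31,0]]
[[11,9],[23,18],[31,10],[48,0]]
[[11,9],[19,17],[23,18],[31,10],[48,0]]
[[11,9],[16,12],[19,17],[23,18],[31,10],[48,0]]
[[11,9],[16,12],[19,17],[23,18],[31,10],[48,0]]
[[11,9],[16,12],[19,17],[23,18],[31,10],[36,14],[48,0]]
[[11,9],[16,12],[19,17],[23,18],[31,10],[36,14],[48,0]]
[[11,9],[16,12],[19,17],[23,18],[26,20],[27,18],[31,10],[36,14],[48,0]]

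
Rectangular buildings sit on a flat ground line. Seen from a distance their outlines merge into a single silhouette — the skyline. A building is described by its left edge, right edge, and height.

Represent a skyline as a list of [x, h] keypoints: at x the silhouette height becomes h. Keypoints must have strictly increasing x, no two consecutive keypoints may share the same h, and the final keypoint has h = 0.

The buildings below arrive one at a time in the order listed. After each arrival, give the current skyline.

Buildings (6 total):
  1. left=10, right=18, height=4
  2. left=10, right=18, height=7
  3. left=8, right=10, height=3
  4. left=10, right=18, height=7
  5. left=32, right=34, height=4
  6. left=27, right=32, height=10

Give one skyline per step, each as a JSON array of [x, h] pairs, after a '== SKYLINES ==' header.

== SKYLINES ==
[[10,4],[18,0]]
[[10,7],[18,0]]
[[8,3],[10,7],[18,0]]
[[8,3],[10,7],[18,0]]
[[8,3],[10,7],[18,0],[32,4],[34,0]]
[[8,3],[10,7],[18,0],[27,10],[32,4],[34,0]]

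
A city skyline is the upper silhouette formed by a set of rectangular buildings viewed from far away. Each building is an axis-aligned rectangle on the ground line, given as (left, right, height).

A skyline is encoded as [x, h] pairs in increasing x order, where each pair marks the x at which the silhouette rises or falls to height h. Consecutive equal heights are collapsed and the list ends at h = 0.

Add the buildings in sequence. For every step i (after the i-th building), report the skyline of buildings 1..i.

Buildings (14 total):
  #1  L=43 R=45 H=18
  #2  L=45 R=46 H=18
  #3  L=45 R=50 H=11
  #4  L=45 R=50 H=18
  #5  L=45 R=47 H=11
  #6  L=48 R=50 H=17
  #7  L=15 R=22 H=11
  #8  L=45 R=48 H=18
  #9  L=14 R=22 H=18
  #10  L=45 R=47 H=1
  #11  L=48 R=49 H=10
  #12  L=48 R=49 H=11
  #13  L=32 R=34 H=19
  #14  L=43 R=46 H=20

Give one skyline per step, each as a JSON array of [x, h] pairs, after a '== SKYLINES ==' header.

== SKYLINES ==
[[43,18],[45,0]]
[[43,18],[46,0]]
[[43,18],[46,11],[50,0]]
[[43,18],[50,0]]
[[43,18],[50,0]]
[[43,18],[50,0]]
[[15,11],[22,0],[43,18],[50,0]]
[[15,11],[22,0],[43,18],[50,0]]
[[14,18],[22,0],[43,18],[50,0]]
[[14,18],[22,0],[43,18],[50,0]]
[[14,18],[22,0],[43,18],[50,0]]
[[14,18],[22,0],[43,18],[50,0]]
[[14,18],[22,0],[32,19],[34,0],[43,18],[50,0]]
[[14,18],[22,0],[32,19],[34,0],[43,20],[46,18],[50,0]]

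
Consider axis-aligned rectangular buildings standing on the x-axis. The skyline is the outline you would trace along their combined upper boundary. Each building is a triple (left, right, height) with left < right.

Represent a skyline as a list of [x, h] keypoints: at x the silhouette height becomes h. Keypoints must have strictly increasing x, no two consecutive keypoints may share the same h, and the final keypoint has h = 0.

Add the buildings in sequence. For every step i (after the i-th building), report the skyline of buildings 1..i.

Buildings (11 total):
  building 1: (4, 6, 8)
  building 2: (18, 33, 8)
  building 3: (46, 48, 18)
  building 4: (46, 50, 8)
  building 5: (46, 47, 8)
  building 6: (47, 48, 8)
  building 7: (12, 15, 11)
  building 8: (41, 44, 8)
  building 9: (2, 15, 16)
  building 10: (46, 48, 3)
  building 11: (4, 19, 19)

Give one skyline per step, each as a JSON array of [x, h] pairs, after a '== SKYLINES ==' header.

== SKYLINES ==
[[4,8],[6,0]]
[[4,8],[6,0],[18,8],[33,0]]
[[4,8],[6,0],[18,8],[33,0],[46,18],[48,0]]
[[4,8],[6,0],[18,8],[33,0],[46,18],[48,8],[50,0]]
[[4,8],[6,0],[18,8],[33,0],[46,18],[48,8],[50,0]]
[[4,8],[6,0],[18,8],[33,0],[46,18],[48,8],[50,0]]
[[4,8],[6,0],[12,11],[15,0],[18,8],[33,0],[46,18],[48,8],[50,0]]
[[4,8],[6,0],[12,11],[15,0],[18,8],[33,0],[41,8],[44,0],[46,18],[48,8],[50,0]]
[[2,16],[15,0],[18,8],[33,0],[41,8],[44,0],[46,18],[48,8],[50,0]]
[[2,16],[15,0],[18,8],[33,0],[41,8],[44,0],[46,18],[48,8],[50,0]]
[[2,16],[4,19],[19,8],[33,0],[41,8],[44,0],[46,18],[48,8],[50,0]]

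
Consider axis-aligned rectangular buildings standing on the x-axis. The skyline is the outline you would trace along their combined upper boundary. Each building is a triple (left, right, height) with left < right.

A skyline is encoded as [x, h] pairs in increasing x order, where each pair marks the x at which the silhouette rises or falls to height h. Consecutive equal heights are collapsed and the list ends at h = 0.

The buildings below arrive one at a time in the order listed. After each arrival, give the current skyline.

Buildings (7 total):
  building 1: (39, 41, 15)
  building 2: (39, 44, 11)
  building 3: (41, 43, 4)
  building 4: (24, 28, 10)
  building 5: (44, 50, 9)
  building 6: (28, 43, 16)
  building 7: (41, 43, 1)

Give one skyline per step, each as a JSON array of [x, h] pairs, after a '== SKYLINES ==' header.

== SKYLINES ==
[[39,15],[41,0]]
[[39,15],[41,11],[44,0]]
[[39,15],[41,11],[44,0]]
[[24,10],[28,0],[39,15],[41,11],[44,0]]
[[24,10],[28,0],[39,15],[41,11],[44,9],[50,0]]
[[24,10],[28,16],[43,11],[44,9],[50,0]]
[[24,10],[28,16],[43,11],[44,9],[50,0]]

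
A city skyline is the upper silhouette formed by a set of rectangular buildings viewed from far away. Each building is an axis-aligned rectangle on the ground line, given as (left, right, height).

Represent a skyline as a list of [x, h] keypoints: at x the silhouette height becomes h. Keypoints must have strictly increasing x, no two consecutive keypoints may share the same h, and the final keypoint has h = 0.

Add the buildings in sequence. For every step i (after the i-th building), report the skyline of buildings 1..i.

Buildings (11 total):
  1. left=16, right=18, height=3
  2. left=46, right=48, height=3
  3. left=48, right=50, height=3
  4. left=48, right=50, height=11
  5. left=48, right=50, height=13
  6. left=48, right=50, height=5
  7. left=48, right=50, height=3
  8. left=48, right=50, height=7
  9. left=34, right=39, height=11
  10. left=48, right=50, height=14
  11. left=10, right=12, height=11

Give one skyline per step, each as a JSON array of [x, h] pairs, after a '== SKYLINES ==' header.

== SKYLINES ==
[[16,3],[18,0]]
[[16,3],[18,0],[46,3],[48,0]]
[[16,3],[18,0],[46,3],[50,0]]
[[16,3],[18,0],[46,3],[48,11],[50,0]]
[[16,3],[18,0],[46,3],[48,13],[50,0]]
[[16,3],[18,0],[46,3],[48,13],[50,0]]
[[16,3],[18,0],[46,3],[48,13],[50,0]]
[[16,3],[18,0],[46,3],[48,13],[50,0]]
[[16,3],[18,0],[34,11],[39,0],[46,3],[48,13],[50,0]]
[[16,3],[18,0],[34,11],[39,0],[46,3],[48,14],[50,0]]
[[10,11],[12,0],[16,3],[18,0],[34,11],[39,0],[46,3],[48,14],[50,0]]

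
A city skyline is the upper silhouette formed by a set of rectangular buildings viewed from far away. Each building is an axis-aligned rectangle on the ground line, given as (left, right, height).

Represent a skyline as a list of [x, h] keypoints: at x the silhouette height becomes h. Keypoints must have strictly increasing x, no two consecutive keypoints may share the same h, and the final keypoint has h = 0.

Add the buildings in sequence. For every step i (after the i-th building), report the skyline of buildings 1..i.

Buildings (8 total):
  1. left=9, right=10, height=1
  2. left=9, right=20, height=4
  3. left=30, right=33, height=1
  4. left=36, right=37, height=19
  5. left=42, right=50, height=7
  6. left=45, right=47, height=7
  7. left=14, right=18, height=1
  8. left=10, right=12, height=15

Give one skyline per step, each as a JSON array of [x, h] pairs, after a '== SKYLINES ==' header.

== SKYLINES ==
[[9,1],[10,0]]
[[9,4],[20,0]]
[[9,4],[20,0],[30,1],[33,0]]
[[9,4],[20,0],[30,1],[33,0],[36,19],[37,0]]
[[9,4],[20,0],[30,1],[33,0],[36,19],[37,0],[42,7],[50,0]]
[[9,4],[20,0],[30,1],[33,0],[36,19],[37,0],[42,7],[50,0]]
[[9,4],[20,0],[30,1],[33,0],[36,19],[37,0],[42,7],[50,0]]
[[9,4],[10,15],[12,4],[20,0],[30,1],[33,0],[36,19],[37,0],[42,7],[50,0]]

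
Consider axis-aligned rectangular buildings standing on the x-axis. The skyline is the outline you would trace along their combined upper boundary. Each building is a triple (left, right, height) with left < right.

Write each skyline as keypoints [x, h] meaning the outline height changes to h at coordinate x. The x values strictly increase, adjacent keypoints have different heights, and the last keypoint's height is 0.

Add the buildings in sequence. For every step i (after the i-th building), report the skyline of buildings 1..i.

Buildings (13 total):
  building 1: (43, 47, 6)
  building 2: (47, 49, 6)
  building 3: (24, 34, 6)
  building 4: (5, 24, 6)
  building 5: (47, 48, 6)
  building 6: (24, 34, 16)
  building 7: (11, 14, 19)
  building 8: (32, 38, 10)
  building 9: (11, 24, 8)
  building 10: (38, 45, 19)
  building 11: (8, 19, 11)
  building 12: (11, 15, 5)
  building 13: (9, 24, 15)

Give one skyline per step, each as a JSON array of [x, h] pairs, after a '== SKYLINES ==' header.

== SKYLINES ==
[[43,6],[47,0]]
[[43,6],[49,0]]
[[24,6],[34,0],[43,6],[49,0]]
[[5,6],[34,0],[43,6],[49,0]]
[[5,6],[34,0],[43,6],[49,0]]
[[5,6],[24,16],[34,0],[43,6],[49,0]]
[[5,6],[11,19],[14,6],[24,16],[34,0],[43,6],[49,0]]
[[5,6],[11,19],[14,6],[24,16],[34,10],[38,0],[43,6],[49,0]]
[[5,6],[11,19],[14,8],[24,16],[34,10],[38,0],[43,6],[49,0]]
[[5,6],[11,19],[14,8],[24,16],[34,10],[38,19],[45,6],[49,0]]
[[5,6],[8,11],[11,19],[14,11],[19,8],[24,16],[34,10],[38,19],[45,6],[49,0]]
[[5,6],[8,11],[11,19],[14,11],[19,8],[24,16],[34,10],[38,19],[45,6],[49,0]]
[[5,6],[8,11],[9,15],[11,19],[14,15],[24,16],[34,10],[38,19],[45,6],[49,0]]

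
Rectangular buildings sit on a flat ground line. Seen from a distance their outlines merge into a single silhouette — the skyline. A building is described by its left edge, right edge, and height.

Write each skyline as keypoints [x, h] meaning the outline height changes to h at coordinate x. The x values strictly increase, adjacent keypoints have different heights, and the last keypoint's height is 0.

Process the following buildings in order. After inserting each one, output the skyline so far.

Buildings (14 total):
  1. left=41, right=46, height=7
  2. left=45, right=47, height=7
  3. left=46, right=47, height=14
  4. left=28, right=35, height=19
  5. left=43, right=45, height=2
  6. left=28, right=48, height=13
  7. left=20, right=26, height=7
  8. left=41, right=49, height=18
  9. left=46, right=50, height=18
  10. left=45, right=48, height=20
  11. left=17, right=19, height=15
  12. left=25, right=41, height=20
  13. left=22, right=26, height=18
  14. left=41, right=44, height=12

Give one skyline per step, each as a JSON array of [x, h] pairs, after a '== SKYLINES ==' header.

== SKYLINES ==
[[41,7],[46,0]]
[[41,7],[47,0]]
[[41,7],[46,14],[47,0]]
[[28,19],[35,0],[41,7],[46,14],[47,0]]
[[28,19],[35,0],[41,7],[46,14],[47,0]]
[[28,19],[35,13],[46,14],[47,13],[48,0]]
[[20,7],[26,0],[28,19],[35,13],[46,14],[47,13],[48,0]]
[[20,7],[26,0],[28,19],[35,13],[41,18],[49,0]]
[[20,7],[26,0],[28,19],[35,13],[41,18],[50,0]]
[[20,7],[26,0],[28,19],[35,13],[41,18],[45,20],[48,18],[50,0]]
[[17,15],[19,0],[20,7],[26,0],[28,19],[35,13],[41,18],[45,20],[48,18],[50,0]]
[[17,15],[19,0],[20,7],[25,20],[41,18],[45,20],[48,18],[50,0]]
[[17,15],[19,0],[20,7],[22,18],[25,20],[41,18],[45,20],[48,18],[50,0]]
[[17,15],[19,0],[20,7],[22,18],[25,20],[41,18],[45,20],[48,18],[50,0]]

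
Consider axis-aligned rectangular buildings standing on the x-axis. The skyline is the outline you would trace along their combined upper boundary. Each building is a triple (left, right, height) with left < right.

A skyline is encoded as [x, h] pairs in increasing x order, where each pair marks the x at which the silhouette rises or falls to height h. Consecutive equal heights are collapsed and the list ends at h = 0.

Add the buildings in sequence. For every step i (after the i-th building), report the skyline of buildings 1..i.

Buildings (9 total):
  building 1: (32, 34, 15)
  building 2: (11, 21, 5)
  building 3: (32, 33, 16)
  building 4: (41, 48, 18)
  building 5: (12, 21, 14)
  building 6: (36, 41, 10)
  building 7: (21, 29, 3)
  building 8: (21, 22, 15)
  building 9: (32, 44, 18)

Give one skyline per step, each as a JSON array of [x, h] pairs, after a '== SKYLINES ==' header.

== SKYLINES ==
[[32,15],[34,0]]
[[11,5],[21,0],[32,15],[34,0]]
[[11,5],[21,0],[32,16],[33,15],[34,0]]
[[11,5],[21,0],[32,16],[33,15],[34,0],[41,18],[48,0]]
[[11,5],[12,14],[21,0],[32,16],[33,15],[34,0],[41,18],[48,0]]
[[11,5],[12,14],[21,0],[32,16],[33,15],[34,0],[36,10],[41,18],[48,0]]
[[11,5],[12,14],[21,3],[29,0],[32,16],[33,15],[34,0],[36,10],[41,18],[48,0]]
[[11,5],[12,14],[21,15],[22,3],[29,0],[32,16],[33,15],[34,0],[36,10],[41,18],[48,0]]
[[11,5],[12,14],[21,15],[22,3],[29,0],[32,18],[48,0]]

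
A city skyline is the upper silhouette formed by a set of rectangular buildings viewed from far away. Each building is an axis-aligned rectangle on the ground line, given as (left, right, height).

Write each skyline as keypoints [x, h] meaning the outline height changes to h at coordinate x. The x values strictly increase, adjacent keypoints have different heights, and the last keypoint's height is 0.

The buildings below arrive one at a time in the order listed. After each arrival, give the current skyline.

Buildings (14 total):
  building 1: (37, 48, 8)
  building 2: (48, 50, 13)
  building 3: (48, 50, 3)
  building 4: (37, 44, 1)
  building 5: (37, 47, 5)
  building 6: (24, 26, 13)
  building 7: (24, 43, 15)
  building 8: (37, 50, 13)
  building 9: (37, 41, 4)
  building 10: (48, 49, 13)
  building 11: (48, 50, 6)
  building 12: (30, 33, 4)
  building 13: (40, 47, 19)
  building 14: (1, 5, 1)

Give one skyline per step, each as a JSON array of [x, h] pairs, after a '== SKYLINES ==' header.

== SKYLINES ==
[[37,8],[48,0]]
[[37,8],[48,13],[50,0]]
[[37,8],[48,13],[50,0]]
[[37,8],[48,13],[50,0]]
[[37,8],[48,13],[50,0]]
[[24,13],[26,0],[37,8],[48,13],[50,0]]
[[24,15],[43,8],[48,13],[50,0]]
[[24,15],[43,13],[50,0]]
[[24,15],[43,13],[50,0]]
[[24,15],[43,13],[50,0]]
[[24,15],[43,13],[50,0]]
[[24,15],[43,13],[50,0]]
[[24,15],[40,19],[47,13],[50,0]]
[[1,1],[5,0],[24,15],[40,19],[47,13],[50,0]]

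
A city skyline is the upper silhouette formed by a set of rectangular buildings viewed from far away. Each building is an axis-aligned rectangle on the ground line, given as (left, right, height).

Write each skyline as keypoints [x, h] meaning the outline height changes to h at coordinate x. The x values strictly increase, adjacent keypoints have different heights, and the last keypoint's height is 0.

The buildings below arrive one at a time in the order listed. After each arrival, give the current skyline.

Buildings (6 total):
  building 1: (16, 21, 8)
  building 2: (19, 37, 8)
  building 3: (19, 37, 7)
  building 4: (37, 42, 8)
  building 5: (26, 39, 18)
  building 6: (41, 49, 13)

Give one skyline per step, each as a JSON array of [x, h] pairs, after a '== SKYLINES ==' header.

== SKYLINES ==
[[16,8],[21,0]]
[[16,8],[37,0]]
[[16,8],[37,0]]
[[16,8],[42,0]]
[[16,8],[26,18],[39,8],[42,0]]
[[16,8],[26,18],[39,8],[41,13],[49,0]]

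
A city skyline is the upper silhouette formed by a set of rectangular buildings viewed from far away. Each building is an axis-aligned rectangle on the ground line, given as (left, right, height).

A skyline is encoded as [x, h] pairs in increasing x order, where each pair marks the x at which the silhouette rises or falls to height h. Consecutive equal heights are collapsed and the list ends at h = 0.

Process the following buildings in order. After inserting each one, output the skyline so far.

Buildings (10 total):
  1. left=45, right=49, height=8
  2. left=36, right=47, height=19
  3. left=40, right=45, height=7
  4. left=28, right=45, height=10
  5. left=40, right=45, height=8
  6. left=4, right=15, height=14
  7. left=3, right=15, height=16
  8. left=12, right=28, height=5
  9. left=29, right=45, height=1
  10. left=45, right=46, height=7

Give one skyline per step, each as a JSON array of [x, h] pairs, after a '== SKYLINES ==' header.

== SKYLINES ==
[[45,8],[49,0]]
[[36,19],[47,8],[49,0]]
[[36,19],[47,8],[49,0]]
[[28,10],[36,19],[47,8],[49,0]]
[[28,10],[36,19],[47,8],[49,0]]
[[4,14],[15,0],[28,10],[36,19],[47,8],[49,0]]
[[3,16],[15,0],[28,10],[36,19],[47,8],[49,0]]
[[3,16],[15,5],[28,10],[36,19],[47,8],[49,0]]
[[3,16],[15,5],[28,10],[36,19],[47,8],[49,0]]
[[3,16],[15,5],[28,10],[36,19],[47,8],[49,0]]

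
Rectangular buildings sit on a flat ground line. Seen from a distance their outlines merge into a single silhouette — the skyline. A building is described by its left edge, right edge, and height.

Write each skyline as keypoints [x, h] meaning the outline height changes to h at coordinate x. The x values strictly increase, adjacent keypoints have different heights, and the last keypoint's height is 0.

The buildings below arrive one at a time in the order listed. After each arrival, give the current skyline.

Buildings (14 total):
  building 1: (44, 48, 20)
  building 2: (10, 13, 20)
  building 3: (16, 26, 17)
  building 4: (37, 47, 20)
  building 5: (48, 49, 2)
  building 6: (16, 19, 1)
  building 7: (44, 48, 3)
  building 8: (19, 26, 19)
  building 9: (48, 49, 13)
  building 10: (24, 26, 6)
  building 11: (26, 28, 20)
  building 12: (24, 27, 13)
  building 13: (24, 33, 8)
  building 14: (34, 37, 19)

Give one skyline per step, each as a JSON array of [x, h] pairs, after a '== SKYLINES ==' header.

== SKYLINES ==
[[44,20],[48,0]]
[[10,20],[13,0],[44,20],[48,0]]
[[10,20],[13,0],[16,17],[26,0],[44,20],[48,0]]
[[10,20],[13,0],[16,17],[26,0],[37,20],[48,0]]
[[10,20],[13,0],[16,17],[26,0],[37,20],[48,2],[49,0]]
[[10,20],[13,0],[16,17],[26,0],[37,20],[48,2],[49,0]]
[[10,20],[13,0],[16,17],[26,0],[37,20],[48,2],[49,0]]
[[10,20],[13,0],[16,17],[19,19],[26,0],[37,20],[48,2],[49,0]]
[[10,20],[13,0],[16,17],[19,19],[26,0],[37,20],[48,13],[49,0]]
[[10,20],[13,0],[16,17],[19,19],[26,0],[37,20],[48,13],[49,0]]
[[10,20],[13,0],[16,17],[19,19],[26,20],[28,0],[37,20],[48,13],[49,0]]
[[10,20],[13,0],[16,17],[19,19],[26,20],[28,0],[37,20],[48,13],[49,0]]
[[10,20],[13,0],[16,17],[19,19],[26,20],[28,8],[33,0],[37,20],[48,13],[49,0]]
[[10,20],[13,0],[16,17],[19,19],[26,20],[28,8],[33,0],[34,19],[37,20],[48,13],[49,0]]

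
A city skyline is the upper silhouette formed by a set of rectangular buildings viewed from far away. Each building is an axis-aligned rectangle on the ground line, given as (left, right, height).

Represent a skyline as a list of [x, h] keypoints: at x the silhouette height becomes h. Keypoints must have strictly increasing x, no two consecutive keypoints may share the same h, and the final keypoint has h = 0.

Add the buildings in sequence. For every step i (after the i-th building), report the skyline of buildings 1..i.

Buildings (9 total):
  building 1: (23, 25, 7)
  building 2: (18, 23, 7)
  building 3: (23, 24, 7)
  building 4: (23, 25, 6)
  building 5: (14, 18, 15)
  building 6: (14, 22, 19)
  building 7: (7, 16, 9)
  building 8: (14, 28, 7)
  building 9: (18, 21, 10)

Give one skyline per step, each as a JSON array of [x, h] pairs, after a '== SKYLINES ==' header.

== SKYLINES ==
[[23,7],[25,0]]
[[18,7],[25,0]]
[[18,7],[25,0]]
[[18,7],[25,0]]
[[14,15],[18,7],[25,0]]
[[14,19],[22,7],[25,0]]
[[7,9],[14,19],[22,7],[25,0]]
[[7,9],[14,19],[22,7],[28,0]]
[[7,9],[14,19],[22,7],[28,0]]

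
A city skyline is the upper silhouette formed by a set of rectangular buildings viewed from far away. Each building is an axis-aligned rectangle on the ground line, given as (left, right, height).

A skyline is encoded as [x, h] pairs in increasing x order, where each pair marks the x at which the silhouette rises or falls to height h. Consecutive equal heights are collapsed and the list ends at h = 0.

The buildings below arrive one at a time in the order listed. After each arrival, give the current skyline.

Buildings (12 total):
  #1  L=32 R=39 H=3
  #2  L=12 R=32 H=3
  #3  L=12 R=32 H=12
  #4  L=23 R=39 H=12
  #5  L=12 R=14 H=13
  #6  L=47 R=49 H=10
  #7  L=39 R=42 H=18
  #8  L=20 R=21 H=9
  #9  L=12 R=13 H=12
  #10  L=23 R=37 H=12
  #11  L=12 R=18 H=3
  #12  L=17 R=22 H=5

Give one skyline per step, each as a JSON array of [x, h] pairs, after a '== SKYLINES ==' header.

== SKYLINES ==
[[32,3],[39,0]]
[[12,3],[39,0]]
[[12,12],[32,3],[39,0]]
[[12,12],[39,0]]
[[12,13],[14,12],[39,0]]
[[12,13],[14,12],[39,0],[47,10],[49,0]]
[[12,13],[14,12],[39,18],[42,0],[47,10],[49,0]]
[[12,13],[14,12],[39,18],[42,0],[47,10],[49,0]]
[[12,13],[14,12],[39,18],[42,0],[47,10],[49,0]]
[[12,13],[14,12],[39,18],[42,0],[47,10],[49,0]]
[[12,13],[14,12],[39,18],[42,0],[47,10],[49,0]]
[[12,13],[14,12],[39,18],[42,0],[47,10],[49,0]]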